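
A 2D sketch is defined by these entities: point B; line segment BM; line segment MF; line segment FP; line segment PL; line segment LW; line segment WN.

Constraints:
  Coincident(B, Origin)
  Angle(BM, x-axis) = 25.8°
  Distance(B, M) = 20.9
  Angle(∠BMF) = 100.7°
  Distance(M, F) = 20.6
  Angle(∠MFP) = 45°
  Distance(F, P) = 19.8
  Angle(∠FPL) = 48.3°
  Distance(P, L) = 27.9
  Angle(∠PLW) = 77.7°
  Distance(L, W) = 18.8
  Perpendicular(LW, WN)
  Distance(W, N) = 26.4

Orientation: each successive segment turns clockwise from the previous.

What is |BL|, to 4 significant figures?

35.52

∠MFP = 45.0° gives FP at 171.5° from the x-axis; with |FP| = 19.8, P = (11.49, -4.536). ∠FPL = 48.3° gives PL at 39.80° from the x-axis; with |PL| = 27.9, L = (32.92, 13.32). Then |BL| = |L − B| = 35.52.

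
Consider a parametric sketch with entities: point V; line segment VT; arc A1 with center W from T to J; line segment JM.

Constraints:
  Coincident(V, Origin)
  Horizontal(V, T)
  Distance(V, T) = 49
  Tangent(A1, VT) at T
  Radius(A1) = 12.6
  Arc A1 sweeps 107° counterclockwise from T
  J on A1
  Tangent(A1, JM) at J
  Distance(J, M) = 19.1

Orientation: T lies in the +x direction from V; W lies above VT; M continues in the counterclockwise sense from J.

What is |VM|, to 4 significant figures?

65.35

V is at the origin; VT is horizontal with |VT| = 49.0 and T on the +x side, so T = (49.00, 0.000). Since A1 is tangent to VT there, WT ⟂ VT, so W = T + (0, 12.6) = (49.00, 12.60). On A1, T sits at bearing -90° from W; a 107° counterclockwise sweep puts J at bearing 17°, so J = W + 12.6·(cos 17°, sin 17°) = (61.05, 16.28). A1 meets JM tangentially, so WJ is at right angles to JM, so JM runs along (−sin 17°, cos 17°); with |JM| = 19.1, M = (55.47, 34.55). Then |VM| = |M − V| = 65.35.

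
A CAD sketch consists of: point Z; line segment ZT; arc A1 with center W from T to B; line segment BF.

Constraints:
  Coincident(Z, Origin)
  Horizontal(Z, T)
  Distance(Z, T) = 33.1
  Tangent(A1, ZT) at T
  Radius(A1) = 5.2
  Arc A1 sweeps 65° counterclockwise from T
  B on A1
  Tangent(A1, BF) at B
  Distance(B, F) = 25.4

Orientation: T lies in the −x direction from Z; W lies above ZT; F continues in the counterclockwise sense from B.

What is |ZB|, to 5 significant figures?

28.546

Z is at the origin; Z and T share the same y with |ZT| = 33.1 and T on the −x side, so T = (-33.100, 0.0000). Since A1 is tangent to ZT there, WT ⟂ ZT, so W = T + (0, 5.2) = (-33.100, 5.2000). On A1, T sits at bearing -90° from W; a 65° counterclockwise sweep puts B at bearing -25°, so B = W + 5.2·(cos -25°, sin -25°) = (-28.387, 3.0024). Then |ZB| = |B − Z| = 28.546.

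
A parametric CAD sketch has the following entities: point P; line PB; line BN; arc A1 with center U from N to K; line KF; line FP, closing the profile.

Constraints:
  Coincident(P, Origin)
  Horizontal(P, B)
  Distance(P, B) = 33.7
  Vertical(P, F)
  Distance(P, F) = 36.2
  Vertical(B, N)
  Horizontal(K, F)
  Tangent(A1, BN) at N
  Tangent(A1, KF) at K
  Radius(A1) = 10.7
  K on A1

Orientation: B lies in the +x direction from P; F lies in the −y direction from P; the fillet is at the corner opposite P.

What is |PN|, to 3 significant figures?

42.3

P is at the origin; PB is horizontal with |PB| = 33.7 and B on the +x side, so B = (33.7, 0.00). PF is vertical with |PF| = 36.2 and F on the −y side, so F = (0.00, -36.2). The virtual corner opposite P is at (33.7, -36.2). A1 meets BN tangentially, so UN is at right angles to BN and the tangent condition forces UK to be normal to KF, with radius 10.7, so the center U sits 10.7 in from both sides at U = (23.0, -25.5). That places the tangent points at N = (33.7, -25.5) on BN and K = (23.0, -36.2) on KF. Then |PN| = |N − P| = 42.3.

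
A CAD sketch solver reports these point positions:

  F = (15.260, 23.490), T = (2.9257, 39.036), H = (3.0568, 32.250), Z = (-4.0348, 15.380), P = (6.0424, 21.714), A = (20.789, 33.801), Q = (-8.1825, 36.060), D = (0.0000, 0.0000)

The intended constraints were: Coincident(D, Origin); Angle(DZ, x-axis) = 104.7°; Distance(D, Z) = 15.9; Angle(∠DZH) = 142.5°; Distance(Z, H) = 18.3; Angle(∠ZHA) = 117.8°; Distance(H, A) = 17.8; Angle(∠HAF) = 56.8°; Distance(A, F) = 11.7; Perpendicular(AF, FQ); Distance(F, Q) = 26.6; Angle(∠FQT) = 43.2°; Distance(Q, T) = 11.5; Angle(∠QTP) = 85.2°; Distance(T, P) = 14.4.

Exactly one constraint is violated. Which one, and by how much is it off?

Distance(T, P) = 14.4 — off by 3.20.

D = (0.00, 0.00) ✓; DZ at 104.7° ✓; |DZ| = 15.90 ✓; ∠DZH = 142.5° ✓; |ZH| = 18.30 ✓; ∠ZHA = 117.8° ✓; |HA| = 17.80 ✓; ∠HAF = 56.80° ✓; |AF| = 11.70 ✓; ∠(AF, FQ) = 90.00° ✓; |FQ| = 26.60 ✓; ∠FQT = 43.20° ✓; |QT| = 11.50 ✓; ∠QTP = 85.20° ✓; |TP| = 17.60 ✗.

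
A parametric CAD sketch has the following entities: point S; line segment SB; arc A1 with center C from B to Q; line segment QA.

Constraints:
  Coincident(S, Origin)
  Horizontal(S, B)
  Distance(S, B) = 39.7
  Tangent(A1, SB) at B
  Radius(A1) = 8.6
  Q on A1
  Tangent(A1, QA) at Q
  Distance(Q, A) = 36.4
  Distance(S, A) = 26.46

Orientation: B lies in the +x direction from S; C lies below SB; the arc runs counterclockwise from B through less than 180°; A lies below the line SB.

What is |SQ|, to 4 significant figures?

34.18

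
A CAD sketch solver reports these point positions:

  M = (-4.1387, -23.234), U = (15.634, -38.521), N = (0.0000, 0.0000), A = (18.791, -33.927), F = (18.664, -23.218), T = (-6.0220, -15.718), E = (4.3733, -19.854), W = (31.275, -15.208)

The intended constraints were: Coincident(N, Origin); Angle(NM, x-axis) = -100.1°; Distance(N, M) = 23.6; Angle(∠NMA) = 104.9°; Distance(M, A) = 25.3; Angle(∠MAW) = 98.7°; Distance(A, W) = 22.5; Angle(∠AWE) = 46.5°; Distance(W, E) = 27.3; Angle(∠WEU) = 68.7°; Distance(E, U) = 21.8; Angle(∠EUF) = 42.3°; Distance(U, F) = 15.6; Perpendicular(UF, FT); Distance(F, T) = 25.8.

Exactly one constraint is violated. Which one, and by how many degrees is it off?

Perpendicular(UF, FT) — off by 5.70°.

N = (0.00, 0.00) ✓; NM at -100.1° ✓; |NM| = 23.60 ✓; ∠NMA = 104.9° ✓; |MA| = 25.30 ✓; ∠MAW = 98.70° ✓; |AW| = 22.50 ✓; ∠AWE = 46.50° ✓; |WE| = 27.30 ✓; ∠WEU = 68.70° ✓; |EU| = 21.80 ✓; ∠EUF = 42.30° ✓; |UF| = 15.60 ✓; ∠(UF, FT) = 84.30° ✗; |FT| = 25.80 ✓.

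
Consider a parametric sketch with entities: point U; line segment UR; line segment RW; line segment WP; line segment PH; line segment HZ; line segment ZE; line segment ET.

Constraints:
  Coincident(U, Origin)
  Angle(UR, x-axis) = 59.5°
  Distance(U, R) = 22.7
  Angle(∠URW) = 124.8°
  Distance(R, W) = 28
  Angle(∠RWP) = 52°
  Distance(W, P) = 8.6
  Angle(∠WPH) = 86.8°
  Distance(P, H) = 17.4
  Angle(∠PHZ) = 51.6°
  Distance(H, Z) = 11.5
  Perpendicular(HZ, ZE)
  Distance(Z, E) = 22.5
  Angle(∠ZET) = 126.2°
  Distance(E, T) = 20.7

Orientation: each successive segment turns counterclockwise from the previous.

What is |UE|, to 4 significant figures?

38.08

U is at the origin; UR runs at 59.5° with length 22.7, so R = (11.52, 19.56). ∠URW = 124.8° gives RW at 114.7° from the x-axis; with |RW| = 28.0, W = (-0.1792, 45.00). ∠RWP = 52.0° gives WP at -117.3° from the x-axis; with |WP| = 8.6, P = (-4.124, 37.36). ∠WPH = 86.8° gives PH at -24.10° from the x-axis; with |PH| = 17.4, H = (11.76, 30.25). ∠PHZ = 51.6° gives HZ at 104.3° from the x-axis; with |HZ| = 11.5, Z = (8.919, 41.39). HZ is perpendicular to ZE, so ZE runs at -165.7°; with |ZE| = 22.5, E = (-12.88, 35.84). Then |UE| = |E − U| = 38.08.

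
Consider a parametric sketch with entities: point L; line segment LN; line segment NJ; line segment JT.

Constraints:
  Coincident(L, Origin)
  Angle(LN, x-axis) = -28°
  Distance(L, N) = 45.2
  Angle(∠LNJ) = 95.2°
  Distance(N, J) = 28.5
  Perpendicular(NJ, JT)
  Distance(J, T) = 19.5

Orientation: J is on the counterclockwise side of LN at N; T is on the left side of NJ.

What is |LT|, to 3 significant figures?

41.4

L is at the origin; LN runs at -28.0° with length 45.2, so N = 45.2·(cos -28.0°, sin -28.0°) = (39.9, -21.2). ∠LNJ = 95.2°, so NJ runs at -28.0° + (180° − 95.2°) = 56.8° from the x-axis; with |NJ| = 28.5, J = N + 28.5·(cos 56.8°, sin 56.8°) = (55.5, 2.63). The perpendicularity gives JT at right angles to NJ; with |JT| = 19.5 on the left of NJ, T = J + 19.5·(-0.837, 0.548) = (39.2, 13.3). Then |LT| = |T − L| = 41.4.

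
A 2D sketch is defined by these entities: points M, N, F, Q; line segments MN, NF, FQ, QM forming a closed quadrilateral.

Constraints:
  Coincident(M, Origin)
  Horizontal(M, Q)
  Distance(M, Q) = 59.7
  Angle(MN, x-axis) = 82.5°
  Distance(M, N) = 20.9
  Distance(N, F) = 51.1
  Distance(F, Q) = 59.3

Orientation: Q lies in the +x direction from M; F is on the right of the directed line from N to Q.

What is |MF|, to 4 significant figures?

31.24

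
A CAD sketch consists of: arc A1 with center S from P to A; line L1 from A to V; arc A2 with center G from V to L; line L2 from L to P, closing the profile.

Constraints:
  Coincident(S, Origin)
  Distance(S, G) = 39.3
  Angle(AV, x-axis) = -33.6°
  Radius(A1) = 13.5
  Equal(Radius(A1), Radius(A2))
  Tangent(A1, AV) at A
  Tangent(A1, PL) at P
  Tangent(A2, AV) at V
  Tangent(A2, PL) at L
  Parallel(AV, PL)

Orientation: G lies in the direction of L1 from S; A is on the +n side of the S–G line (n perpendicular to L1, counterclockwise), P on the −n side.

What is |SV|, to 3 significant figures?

41.6

Tangency of A1 to both parallel lines with radius 13.5 puts A and P at S ± 13.5·n: A = (7.47, 11.2), P = (-7.47, -11.2). Equal radii place V and L the same way about G: V = G + 13.5·n = (40.2, -10.5), L = G − 13.5·n = (25.3, -33.0). Then |SV| = |V − S| = 41.6.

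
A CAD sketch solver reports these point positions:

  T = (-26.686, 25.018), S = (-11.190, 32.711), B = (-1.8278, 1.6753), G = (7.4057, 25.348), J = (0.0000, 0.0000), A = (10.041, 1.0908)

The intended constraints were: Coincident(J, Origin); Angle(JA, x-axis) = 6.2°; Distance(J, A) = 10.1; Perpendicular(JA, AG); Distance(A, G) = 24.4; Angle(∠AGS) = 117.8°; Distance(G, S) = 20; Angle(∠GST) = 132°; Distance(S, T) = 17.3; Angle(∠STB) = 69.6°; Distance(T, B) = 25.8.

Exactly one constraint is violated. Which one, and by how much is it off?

Distance(T, B) = 25.8 — off by 8.30.

J = (0.00, 0.00) ✓; JA at 6.200° ✓; |JA| = 10.10 ✓; ∠(JA, AG) = 90.00° ✓; |AG| = 24.40 ✓; ∠AGS = 117.8° ✓; |GS| = 20.00 ✓; ∠GST = 132.0° ✓; |ST| = 17.30 ✓; ∠STB = 69.60° ✓; |TB| = 34.10 ✗.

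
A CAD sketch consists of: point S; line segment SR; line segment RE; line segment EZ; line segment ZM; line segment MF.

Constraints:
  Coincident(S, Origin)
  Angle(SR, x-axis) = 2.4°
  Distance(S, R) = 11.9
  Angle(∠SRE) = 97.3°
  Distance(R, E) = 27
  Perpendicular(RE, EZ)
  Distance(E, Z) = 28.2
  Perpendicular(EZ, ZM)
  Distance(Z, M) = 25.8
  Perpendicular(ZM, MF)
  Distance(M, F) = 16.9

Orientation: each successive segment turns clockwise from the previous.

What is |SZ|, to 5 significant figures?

32.890

S is at the origin; SR runs at 2.4° with length 11.9, so R = (11.890, 0.49832). ∠SRE = 97.3° gives RE at -80.300° from the x-axis; with |RE| = 27.0, E = (16.439, -26.116). RE is perpendicular to EZ, so EZ runs at -170.30°; with |EZ| = 28.2, Z = (-11.358, -30.867). Then |SZ| = |Z − S| = 32.890.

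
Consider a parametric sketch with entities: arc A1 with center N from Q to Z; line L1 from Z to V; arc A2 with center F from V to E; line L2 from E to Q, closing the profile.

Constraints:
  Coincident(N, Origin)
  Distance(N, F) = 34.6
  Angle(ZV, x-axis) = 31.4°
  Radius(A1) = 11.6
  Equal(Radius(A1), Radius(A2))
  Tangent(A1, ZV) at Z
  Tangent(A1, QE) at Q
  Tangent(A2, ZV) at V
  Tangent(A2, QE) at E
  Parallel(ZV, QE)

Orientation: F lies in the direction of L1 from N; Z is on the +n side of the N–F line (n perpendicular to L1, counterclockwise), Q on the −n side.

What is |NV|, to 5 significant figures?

36.493

The slot axis is L1's direction at 31.4°, so u = (cos 31.4°, sin 31.4°) = (0.85355, 0.52101) and n = (−sin 31.4°, cos 31.4°) = (-0.52101, 0.85355). N is at the origin and F lies 34.6 along u from N, so F = 34.6·u = (29.533, 18.027). Tangency of A1 to both parallel lines with radius 11.6 puts Z and Q at N ± 11.6·n: Z = (-6.0437, 9.9012), Q = (6.0437, -9.9012). Equal radii place V and E the same way about F: V = F + 11.6·n = (23.489, 27.928), E = F − 11.6·n = (35.577, 8.1257). Then |NV| = |V − N| = 36.493.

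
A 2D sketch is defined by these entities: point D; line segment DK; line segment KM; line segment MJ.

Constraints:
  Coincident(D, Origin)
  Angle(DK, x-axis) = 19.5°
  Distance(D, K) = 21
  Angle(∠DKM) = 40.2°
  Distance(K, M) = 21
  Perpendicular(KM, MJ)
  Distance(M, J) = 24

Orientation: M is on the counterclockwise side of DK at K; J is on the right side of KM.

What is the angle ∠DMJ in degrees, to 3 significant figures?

160°

D is at the origin; DK runs at 19.5° with length 21.0, so K = 21.0·(cos 19.5°, sin 19.5°) = (19.8, 7.01). ∠DKM = 40.2°, so KM runs at 19.5° + (180° − 40.2°) = 159° from the x-axis; with |KM| = 21.0, M = K + 21.0·(cos 159°, sin 159°) = (0.151, 14.4). The perpendicularity gives MJ at right angles to KM; with |MJ| = 24.0 on the right of KM, J = M + 24.0·(0.353, 0.935) = (8.63, 36.9). Then cos ∠DMJ = MD·MJ / (|MD||MJ|), giving 160°.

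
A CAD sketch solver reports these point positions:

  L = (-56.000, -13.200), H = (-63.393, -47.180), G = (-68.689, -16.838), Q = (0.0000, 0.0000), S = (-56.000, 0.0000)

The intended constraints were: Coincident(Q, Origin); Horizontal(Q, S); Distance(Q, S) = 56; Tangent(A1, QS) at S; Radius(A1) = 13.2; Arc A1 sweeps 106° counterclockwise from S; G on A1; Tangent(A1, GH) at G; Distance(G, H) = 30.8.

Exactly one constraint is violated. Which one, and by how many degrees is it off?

Tangent(A1, GH) at G — off by 6.10°.

Q = (0.00, 0.00) ✓; Q.y = 0.00, S.y = 0.00 ✓; |QS| = 56.00 ✓; ∠(LS, SQ) = 90.00° ✓; |LS| = 13.20 ✓; bearing(L→G) − bearing(L→S) = 106.0° ✓; |LG| = 13.20 ✓; ∠(LG, GH) = 96.10° ✗; |GH| = 30.80 ✓.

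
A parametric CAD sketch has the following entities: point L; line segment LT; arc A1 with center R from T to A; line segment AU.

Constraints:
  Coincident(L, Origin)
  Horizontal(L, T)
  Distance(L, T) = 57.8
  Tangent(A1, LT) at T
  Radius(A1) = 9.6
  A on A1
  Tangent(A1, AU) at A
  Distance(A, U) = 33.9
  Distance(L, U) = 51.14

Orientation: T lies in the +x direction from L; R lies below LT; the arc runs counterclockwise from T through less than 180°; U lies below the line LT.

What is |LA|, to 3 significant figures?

49.3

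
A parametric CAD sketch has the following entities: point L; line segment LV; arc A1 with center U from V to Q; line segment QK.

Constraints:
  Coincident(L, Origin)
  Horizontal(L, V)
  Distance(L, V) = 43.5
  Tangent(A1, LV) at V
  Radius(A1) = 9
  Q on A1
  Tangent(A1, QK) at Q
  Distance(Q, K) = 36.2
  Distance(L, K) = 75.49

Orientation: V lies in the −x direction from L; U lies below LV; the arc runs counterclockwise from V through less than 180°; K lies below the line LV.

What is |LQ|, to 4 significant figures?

52.35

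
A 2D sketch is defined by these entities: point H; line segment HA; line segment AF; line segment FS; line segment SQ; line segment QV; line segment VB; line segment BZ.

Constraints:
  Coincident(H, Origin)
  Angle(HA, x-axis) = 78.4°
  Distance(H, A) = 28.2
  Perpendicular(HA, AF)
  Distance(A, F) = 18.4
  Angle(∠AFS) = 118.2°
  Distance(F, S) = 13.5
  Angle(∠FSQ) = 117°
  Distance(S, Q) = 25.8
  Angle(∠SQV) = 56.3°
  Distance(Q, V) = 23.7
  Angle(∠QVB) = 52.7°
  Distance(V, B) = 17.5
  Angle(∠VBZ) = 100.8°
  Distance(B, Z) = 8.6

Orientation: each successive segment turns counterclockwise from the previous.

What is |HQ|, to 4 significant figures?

11.18

∠AFS = 118.2° gives FS at -129.8° from the x-axis; with |FS| = 13.5, S = (-21.00, 20.95). ∠FSQ = 117.0° gives SQ at -66.80° from the x-axis; with |SQ| = 25.8, Q = (-10.83, -2.762). Then |HQ| = |Q − H| = 11.18.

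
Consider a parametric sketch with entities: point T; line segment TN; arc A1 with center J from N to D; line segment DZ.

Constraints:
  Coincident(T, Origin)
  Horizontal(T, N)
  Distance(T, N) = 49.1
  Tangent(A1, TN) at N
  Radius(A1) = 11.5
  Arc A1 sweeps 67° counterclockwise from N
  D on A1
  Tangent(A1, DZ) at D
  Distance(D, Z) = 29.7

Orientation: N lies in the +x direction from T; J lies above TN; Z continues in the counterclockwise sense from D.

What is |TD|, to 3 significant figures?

60.1

The tangent condition forces JN to be normal to TN, so J = N + (0, 11.5) = (49.1, 11.5). On A1, N sits at bearing -90° from J; a 67° counterclockwise sweep puts D at bearing -23°, so D = J + 11.5·(cos -23°, sin -23°) = (59.7, 7.01). Then |TD| = |D − T| = 60.1.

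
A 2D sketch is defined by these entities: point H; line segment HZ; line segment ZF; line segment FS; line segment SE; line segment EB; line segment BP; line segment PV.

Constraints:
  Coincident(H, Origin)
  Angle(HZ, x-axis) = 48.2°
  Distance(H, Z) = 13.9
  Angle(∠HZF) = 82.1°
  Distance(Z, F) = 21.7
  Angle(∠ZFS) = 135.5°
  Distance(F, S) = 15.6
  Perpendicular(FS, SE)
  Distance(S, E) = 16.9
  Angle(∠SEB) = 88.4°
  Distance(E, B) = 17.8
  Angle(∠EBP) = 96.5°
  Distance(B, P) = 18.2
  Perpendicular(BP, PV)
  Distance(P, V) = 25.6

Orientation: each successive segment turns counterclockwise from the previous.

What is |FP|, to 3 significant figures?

4.13

H is at the origin; HZ runs at 48.2° with length 13.9, so Z = (9.26, 10.4). ∠HZF = 82.1° gives ZF at 146° from the x-axis; with |ZF| = 21.7, F = (-8.75, 22.5). ∠ZFS = 135.5° gives FS at -169° from the x-axis; with |FS| = 15.6, S = (-24.1, 19.6). FS is perpendicular to SE, so SE runs at -79.4°; with |SE| = 16.9, E = (-21.0, 2.98). ∠SEB = 88.4° gives EB at 12.2° from the x-axis; with |EB| = 17.8, B = (-3.57, 6.75). ∠EBP = 96.5° gives BP at 95.7° from the x-axis; with |BP| = 18.2, P = (-5.38, 24.9). Then |FP| = |P − F| = 4.13.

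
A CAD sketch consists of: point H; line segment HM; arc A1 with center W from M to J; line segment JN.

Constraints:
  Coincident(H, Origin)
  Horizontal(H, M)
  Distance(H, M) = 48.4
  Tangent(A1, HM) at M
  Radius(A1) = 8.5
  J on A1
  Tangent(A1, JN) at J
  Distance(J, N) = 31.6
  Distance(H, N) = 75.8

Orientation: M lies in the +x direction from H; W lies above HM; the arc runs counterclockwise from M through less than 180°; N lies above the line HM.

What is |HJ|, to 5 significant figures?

56.688

H is at the origin; HM is horizontal with |HM| = 48.4 and M on the +x side, so M = (48.400, 0.0000). A1 meets HM tangentially, so WM is at right angles to HM, so W = M + (0, 8.5) = (48.400, 8.5000). Since WJ ⟂ JN (tangency), |WN| = √(8.5² + 31.6²) = 32.723 regardless of where J sits on A1. So N lies on both circle(H, 75.8) and circle(W, 32.723); the above-HM intersection is N = (67.022, 35.408). J is the foot of the tangent from N: J = (56.406, 5.6445).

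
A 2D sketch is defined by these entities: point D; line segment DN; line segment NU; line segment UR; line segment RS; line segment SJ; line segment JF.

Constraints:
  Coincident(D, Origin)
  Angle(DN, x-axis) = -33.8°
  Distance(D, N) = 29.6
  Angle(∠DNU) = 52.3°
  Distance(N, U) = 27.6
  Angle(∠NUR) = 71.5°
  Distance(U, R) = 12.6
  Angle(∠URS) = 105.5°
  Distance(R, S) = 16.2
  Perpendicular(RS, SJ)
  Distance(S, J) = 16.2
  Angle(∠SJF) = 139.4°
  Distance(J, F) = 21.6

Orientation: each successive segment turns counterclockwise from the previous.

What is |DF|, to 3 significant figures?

44.4

The perpendicularity gives SJ at right angles to RS, so SJ runs at 6.90°; with |SJ| = 16.2, J = (29.1, -7.87). ∠SJF = 139.4° gives JF at 47.5° from the x-axis; with |JF| = 21.6, F = (43.7, 8.06). Then |DF| = |F − D| = 44.4.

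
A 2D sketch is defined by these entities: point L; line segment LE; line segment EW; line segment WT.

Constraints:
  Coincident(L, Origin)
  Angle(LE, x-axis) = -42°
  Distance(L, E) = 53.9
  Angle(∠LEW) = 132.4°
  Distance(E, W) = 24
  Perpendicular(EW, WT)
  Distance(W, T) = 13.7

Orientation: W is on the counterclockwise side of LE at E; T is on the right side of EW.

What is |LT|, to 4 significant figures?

80.65

∠LEW = 132.4°, so EW runs at -42.0° + (180° − 132.4°) = 5.600° from the x-axis; with |EW| = 24.0, W = E + 24.0·(cos 5.600°, sin 5.600°) = (63.94, -33.72). EW is perpendicular to WT; with |WT| = 13.7 on the right of EW, T = W + 13.7·(0.09758, -0.9952) = (65.28, -47.36). Then |LT| = |T − L| = 80.65.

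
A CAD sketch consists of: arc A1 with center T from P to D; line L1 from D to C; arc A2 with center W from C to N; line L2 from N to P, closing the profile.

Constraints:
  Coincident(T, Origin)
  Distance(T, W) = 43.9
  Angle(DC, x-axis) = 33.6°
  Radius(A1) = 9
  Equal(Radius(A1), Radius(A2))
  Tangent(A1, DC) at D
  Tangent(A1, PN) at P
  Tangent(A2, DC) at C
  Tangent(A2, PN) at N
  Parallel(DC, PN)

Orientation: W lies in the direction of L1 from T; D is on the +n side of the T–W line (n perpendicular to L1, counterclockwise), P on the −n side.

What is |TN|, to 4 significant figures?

44.81

The slot axis is L1's direction at 33.6°, so u = (cos 33.6°, sin 33.6°) = (0.8329, 0.5534) and n = (−sin 33.6°, cos 33.6°) = (-0.5534, 0.8329). T is at the origin and W lies 43.9 along u from T, so W = 43.9·u = (36.57, 24.29). Tangency of A1 to both parallel lines with radius 9.0 puts D and P at T ± 9.0·n: D = (-4.981, 7.496), P = (4.981, -7.496). Equal radii place C and N the same way about W: C = W + 9.0·n = (31.58, 31.79), N = W − 9.0·n = (41.55, 16.80). Then |TN| = |N − T| = 44.81.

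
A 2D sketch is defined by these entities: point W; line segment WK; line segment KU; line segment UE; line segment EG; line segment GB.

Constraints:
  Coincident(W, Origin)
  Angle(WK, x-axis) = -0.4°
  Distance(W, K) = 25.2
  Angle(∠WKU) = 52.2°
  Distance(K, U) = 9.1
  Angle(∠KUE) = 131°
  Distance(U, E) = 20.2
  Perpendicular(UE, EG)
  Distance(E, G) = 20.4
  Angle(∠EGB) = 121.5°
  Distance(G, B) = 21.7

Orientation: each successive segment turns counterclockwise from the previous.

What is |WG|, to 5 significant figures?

12.167

W is at the origin; WK runs at -0.4° with length 25.2, so K = (25.199, -0.17593). ∠WKU = 52.2° gives KU at 127.40° from the x-axis; with |KU| = 9.1, U = (19.672, 7.0532). ∠KUE = 131.0° gives UE at 176.40° from the x-axis; with |UE| = 20.2, E = (-0.48787, 8.3216). UE ⟂ EG, so EG runs at -93.600°; with |EG| = 20.4, G = (-1.7688, -12.038). Then |WG| = |G − W| = 12.167.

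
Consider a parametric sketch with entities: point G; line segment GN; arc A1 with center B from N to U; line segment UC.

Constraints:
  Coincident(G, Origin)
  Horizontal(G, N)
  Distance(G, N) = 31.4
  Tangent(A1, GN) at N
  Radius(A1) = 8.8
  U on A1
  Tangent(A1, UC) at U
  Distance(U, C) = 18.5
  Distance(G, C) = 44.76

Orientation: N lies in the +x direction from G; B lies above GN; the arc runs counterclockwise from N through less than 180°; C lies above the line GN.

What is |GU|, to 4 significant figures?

41.40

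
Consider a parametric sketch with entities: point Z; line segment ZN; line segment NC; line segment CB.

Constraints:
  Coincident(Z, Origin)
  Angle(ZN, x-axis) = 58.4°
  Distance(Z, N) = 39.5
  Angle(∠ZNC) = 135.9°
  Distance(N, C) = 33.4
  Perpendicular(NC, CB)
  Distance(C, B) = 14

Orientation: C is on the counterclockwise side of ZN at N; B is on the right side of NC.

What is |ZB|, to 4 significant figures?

74.41

Z is at the origin; ZN runs at 58.4° with length 39.5, so N = 39.5·(cos 58.4°, sin 58.4°) = (20.70, 33.64). ∠ZNC = 135.9°, so NC runs at 58.4° + (180° − 135.9°) = 102.5° from the x-axis; with |NC| = 33.4, C = N + 33.4·(cos 102.5°, sin 102.5°) = (13.47, 66.25). NC is perpendicular to CB; with |CB| = 14.0 on the right of NC, B = C + 14.0·(0.9763, 0.2164) = (27.14, 69.28). Then |ZB| = |B − Z| = 74.41.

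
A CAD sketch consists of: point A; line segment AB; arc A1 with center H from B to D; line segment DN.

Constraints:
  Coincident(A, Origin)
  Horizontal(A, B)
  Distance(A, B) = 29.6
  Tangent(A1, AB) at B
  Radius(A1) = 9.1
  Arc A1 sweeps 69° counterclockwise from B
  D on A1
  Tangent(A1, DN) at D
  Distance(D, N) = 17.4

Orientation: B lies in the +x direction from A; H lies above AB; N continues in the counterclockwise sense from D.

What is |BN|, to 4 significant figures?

26.55

A is at the origin; AB is horizontal with |AB| = 29.6 and B on the +x side, so B = (29.60, 0.000). Tangency of A1 to AB means the radius HB is perpendicular to AB, so H = B + (0, 9.1) = (29.60, 9.100). On A1, B sits at bearing -90° from H; a 69° counterclockwise sweep puts D at bearing -21°, so D = H + 9.1·(cos -21°, sin -21°) = (38.10, 5.839). Tangency of A1 to DN means the radius HD is perpendicular to DN, so DN runs along (−sin -21°, cos -21°); with |DN| = 17.4, N = (44.33, 22.08). Then |BN| = |N − B| = 26.55.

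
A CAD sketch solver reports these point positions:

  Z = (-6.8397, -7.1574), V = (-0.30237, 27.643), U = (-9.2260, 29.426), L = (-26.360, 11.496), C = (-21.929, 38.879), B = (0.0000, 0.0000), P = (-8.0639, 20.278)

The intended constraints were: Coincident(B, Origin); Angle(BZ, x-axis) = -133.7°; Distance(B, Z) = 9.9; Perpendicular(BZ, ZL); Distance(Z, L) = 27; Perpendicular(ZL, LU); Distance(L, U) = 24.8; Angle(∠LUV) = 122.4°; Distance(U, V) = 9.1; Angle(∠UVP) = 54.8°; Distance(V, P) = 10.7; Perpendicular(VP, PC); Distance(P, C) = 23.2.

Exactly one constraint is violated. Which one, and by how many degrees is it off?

Perpendicular(VP, PC) — off by 6.80°.

B = (0.00, 0.00) ✓; BZ at -133.7° ✓; |BZ| = 9.900 ✓; ∠(BZ, ZL) = 90.00° ✓; |ZL| = 27.00 ✓; ∠(ZL, LU) = 90.00° ✓; |LU| = 24.80 ✓; ∠LUV = 122.4° ✓; |UV| = 9.100 ✓; ∠UVP = 54.80° ✓; |VP| = 10.70 ✓; ∠(VP, PC) = 96.80° ✗; |PC| = 23.20 ✓.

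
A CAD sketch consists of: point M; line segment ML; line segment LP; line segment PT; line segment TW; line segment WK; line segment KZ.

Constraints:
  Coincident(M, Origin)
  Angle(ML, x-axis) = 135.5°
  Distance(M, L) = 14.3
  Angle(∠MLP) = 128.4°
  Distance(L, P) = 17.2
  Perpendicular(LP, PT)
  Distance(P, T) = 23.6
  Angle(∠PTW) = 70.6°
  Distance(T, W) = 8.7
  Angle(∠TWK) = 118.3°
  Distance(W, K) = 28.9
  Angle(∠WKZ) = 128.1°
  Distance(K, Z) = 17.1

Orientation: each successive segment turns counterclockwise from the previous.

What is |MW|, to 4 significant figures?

20.25

M is at the origin; ML runs at 135.5° with length 14.3, so L = (-10.20, 10.02). ∠MLP = 128.4° gives LP at -172.9° from the x-axis; with |LP| = 17.2, P = (-27.27, 7.897). LP ⟂ PT, so PT runs at -82.90°; with |PT| = 23.6, T = (-24.35, -15.52). ∠PTW = 70.6° gives TW at 26.50° from the x-axis; with |TW| = 8.7, W = (-16.56, -11.64). Then |MW| = |W − M| = 20.25.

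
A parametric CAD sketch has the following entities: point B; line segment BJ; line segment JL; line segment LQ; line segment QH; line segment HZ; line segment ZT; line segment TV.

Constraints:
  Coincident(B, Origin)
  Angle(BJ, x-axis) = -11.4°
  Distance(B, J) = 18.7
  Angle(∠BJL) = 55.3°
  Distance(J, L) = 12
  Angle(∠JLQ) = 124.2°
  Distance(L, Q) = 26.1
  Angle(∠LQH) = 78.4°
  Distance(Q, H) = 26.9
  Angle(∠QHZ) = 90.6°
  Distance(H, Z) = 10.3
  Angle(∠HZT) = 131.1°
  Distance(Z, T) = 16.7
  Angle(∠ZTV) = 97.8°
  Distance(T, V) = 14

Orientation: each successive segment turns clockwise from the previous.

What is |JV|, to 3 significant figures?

21.8

B is at the origin; BJ runs at -11.4° with length 18.7, so J = (18.3, -3.70). ∠BJL = 55.3° gives JL at -136° from the x-axis; with |JL| = 12.0, L = (9.68, -12.0). ∠JLQ = 124.2° gives LQ at 168° from the x-axis; with |LQ| = 26.1, Q = (-15.9, -6.64). ∠LQH = 78.4° gives QH at 66.5° from the x-axis; with |QH| = 26.9, H = (-5.13, 18.0). ∠QHZ = 90.6° gives HZ at -22.9° from the x-axis; with |HZ| = 10.3, Z = (4.36, 14.0). ∠HZT = 131.1° gives ZT at -71.8° from the x-axis; with |ZT| = 16.7, T = (9.58, -1.84). ∠ZTV = 97.8° gives TV at -154° from the x-axis; with |TV| = 14.0, V = (-3.01, -7.98). Then |JV| = |V − J| = 21.8.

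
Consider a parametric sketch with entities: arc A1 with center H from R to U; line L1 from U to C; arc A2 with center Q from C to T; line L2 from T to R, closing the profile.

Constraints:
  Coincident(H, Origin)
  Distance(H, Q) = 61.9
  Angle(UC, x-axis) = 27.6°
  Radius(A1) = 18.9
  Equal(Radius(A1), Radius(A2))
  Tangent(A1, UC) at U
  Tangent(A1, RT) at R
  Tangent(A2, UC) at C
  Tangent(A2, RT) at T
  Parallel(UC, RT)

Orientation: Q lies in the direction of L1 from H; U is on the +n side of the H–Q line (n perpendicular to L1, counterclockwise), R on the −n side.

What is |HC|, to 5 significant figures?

64.721

Tangency of A1 to both parallel lines with radius 18.9 puts U and R at H ± 18.9·n: U = (-8.7563, 16.749), R = (8.7563, -16.749). Equal radii place C and T the same way about Q: C = Q + 18.9·n = (46.100, 45.427), T = Q − 18.9·n = (63.612, 11.929). Then |HC| = |C − H| = 64.721.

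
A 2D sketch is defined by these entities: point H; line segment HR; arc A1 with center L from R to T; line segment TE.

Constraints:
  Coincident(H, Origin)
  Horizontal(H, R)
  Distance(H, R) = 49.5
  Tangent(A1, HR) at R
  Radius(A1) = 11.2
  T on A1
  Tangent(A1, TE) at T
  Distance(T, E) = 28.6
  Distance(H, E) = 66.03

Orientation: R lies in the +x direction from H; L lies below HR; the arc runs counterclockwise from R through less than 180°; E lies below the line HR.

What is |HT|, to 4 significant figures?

42.35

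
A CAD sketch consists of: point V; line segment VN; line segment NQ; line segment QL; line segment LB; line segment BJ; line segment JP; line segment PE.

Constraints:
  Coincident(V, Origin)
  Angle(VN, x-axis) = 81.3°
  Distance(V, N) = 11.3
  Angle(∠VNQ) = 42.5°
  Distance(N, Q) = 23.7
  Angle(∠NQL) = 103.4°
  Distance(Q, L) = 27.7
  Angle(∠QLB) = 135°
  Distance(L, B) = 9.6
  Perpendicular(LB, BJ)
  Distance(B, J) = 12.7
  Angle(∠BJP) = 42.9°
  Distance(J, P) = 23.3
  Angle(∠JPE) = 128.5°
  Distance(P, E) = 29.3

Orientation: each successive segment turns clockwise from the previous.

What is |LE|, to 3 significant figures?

33.4

V is at the origin; VN runs at 81.3° with length 11.3, so N = (1.71, 11.2). ∠VNQ = 42.5° gives NQ at -56.2° from the x-axis; with |NQ| = 23.7, Q = (14.9, -8.52). ∠NQL = 103.4° gives QL at -133° from the x-axis; with |QL| = 27.7, L = (-3.93, -28.8). ∠QLB = 135.0° gives LB at -178° from the x-axis; with |LB| = 9.6, B = (-13.5, -29.2). The perpendicularity gives BJ at right angles to LB, so BJ runs at 92.2°; with |BJ| = 12.7, J = (-14.0, -16.5). ∠BJP = 42.9° gives JP at -44.9° from the x-axis; with |JP| = 23.3, P = (2.50, -33.0). ∠JPE = 128.5° gives PE at -96.4° from the x-axis; with |PE| = 29.3, E = (-0.769, -62.1). Then |LE| = |E − L| = 33.4.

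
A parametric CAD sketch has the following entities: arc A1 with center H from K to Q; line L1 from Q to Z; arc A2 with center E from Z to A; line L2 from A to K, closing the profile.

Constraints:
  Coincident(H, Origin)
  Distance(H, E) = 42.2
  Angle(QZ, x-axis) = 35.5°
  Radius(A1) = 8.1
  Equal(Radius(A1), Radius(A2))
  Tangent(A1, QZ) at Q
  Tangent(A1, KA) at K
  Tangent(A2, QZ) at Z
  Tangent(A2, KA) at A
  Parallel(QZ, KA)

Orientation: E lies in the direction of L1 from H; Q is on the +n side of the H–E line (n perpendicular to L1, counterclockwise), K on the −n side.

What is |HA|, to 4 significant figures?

42.97

The slot axis is L1's direction at 35.5°, so u = (cos 35.5°, sin 35.5°) = (0.8141, 0.5807) and n = (−sin 35.5°, cos 35.5°) = (-0.5807, 0.8141). H is at the origin and E lies 42.2 along u from H, so E = 42.2·u = (34.36, 24.51). Tangency of A1 to both parallel lines with radius 8.1 puts Q and K at H ± 8.1·n: Q = (-4.704, 6.594), K = (4.704, -6.594). Equal radii place Z and A the same way about E: Z = E + 8.1·n = (29.65, 31.10), A = E − 8.1·n = (39.06, 17.91). Then |HA| = |A − H| = 42.97.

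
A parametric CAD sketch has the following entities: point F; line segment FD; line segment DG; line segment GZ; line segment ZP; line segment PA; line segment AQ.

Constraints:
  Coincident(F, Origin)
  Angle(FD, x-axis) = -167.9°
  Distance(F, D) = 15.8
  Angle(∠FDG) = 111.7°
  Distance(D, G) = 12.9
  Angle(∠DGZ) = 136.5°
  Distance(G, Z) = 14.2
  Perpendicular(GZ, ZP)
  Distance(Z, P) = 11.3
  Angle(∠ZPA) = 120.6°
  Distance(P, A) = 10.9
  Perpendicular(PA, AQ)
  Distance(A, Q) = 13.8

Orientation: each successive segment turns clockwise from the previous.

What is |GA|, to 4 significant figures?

17.52

GZ is perpendicular to ZP, so ZP runs at -9.700°; with |ZP| = 11.3, P = (-9.094, 19.50). ∠ZPA = 120.6° gives PA at -69.10° from the x-axis; with |PA| = 10.9, A = (-5.206, 9.318). Then |GA| = |A − G| = 17.52.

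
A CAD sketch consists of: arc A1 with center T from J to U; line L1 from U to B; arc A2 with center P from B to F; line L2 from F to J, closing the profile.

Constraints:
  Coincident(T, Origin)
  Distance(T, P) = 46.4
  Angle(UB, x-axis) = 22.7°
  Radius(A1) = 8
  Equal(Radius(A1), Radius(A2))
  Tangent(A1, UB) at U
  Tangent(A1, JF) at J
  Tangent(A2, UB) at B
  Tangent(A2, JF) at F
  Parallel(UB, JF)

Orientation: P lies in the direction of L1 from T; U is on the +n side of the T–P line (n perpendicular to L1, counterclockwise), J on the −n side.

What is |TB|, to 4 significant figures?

47.08

The slot axis is L1's direction at 22.7°, so u = (cos 22.7°, sin 22.7°) = (0.9225, 0.3859) and n = (−sin 22.7°, cos 22.7°) = (-0.3859, 0.9225). T is at the origin and P lies 46.4 along u from T, so P = 46.4·u = (42.81, 17.91). Tangency of A1 to both parallel lines with radius 8.0 puts U and J at T ± 8.0·n: U = (-3.087, 7.380), J = (3.087, -7.380). Equal radii place B and F the same way about P: B = P + 8.0·n = (39.72, 25.29), F = P − 8.0·n = (45.89, 10.53). Then |TB| = |B − T| = 47.08.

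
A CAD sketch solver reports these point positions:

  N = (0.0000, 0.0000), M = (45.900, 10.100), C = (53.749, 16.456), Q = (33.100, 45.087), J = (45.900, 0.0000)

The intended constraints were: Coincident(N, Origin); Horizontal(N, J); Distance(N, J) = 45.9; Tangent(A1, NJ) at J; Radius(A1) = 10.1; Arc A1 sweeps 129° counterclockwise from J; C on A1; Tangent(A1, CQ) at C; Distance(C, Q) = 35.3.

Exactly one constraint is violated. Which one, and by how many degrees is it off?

Tangent(A1, CQ) at C — off by 3.20°.

N = (0.00, 0.00) ✓; N.y = 0.00, J.y = 0.00 ✓; |NJ| = 45.90 ✓; ∠(MJ, JN) = 90.00° ✓; |MJ| = 10.10 ✓; bearing(M→C) − bearing(M→J) = 129.0° ✓; |MC| = 10.10 ✓; ∠(MC, CQ) = 93.20° ✗; |CQ| = 35.30 ✓.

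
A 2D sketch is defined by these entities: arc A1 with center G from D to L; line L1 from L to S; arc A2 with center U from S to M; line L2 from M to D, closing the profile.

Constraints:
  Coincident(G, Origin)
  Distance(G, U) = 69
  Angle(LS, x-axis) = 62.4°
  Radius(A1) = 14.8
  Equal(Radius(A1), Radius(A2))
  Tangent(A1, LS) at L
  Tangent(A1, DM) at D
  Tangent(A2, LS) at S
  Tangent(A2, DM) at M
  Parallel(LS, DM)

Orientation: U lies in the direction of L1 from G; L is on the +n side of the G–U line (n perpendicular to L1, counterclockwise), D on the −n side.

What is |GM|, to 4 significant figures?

70.57

Tangency of A1 to both parallel lines with radius 14.8 puts L and D at G ± 14.8·n: L = (-13.12, 6.857), D = (13.12, -6.857). Equal radii place S and M the same way about U: S = U + 14.8·n = (18.85, 68.00), M = U − 14.8·n = (45.08, 54.29). Then |GM| = |M − G| = 70.57.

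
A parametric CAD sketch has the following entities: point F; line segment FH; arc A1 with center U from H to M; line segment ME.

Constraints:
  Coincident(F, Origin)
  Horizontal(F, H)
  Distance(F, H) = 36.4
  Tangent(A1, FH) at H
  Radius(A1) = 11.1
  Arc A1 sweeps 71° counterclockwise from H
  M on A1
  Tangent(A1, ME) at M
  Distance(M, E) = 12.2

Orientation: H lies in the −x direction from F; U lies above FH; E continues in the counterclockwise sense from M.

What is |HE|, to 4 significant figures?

23.90

F is at the origin; FH is horizontal with |FH| = 36.4 and H on the −x side, so H = (-36.40, 0.000). Since A1 is tangent to FH there, UH ⟂ FH, so U = H + (0, 11.1) = (-36.40, 11.10). On A1, H sits at bearing -90° from U; a 71° counterclockwise sweep puts M at bearing -19°, so M = U + 11.1·(cos -19°, sin -19°) = (-25.90, 7.486). Since A1 is tangent to ME there, UM ⟂ ME, so ME runs along (−sin -19°, cos -19°); with |ME| = 12.2, E = (-21.93, 19.02). Then |HE| = |E − H| = 23.90.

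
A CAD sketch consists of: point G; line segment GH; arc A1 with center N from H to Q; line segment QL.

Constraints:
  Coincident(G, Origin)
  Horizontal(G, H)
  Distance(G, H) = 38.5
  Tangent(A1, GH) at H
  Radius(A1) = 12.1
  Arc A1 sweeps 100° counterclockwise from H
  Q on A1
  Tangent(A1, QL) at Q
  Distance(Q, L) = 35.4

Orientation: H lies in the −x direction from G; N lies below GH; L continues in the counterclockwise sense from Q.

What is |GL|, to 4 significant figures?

66.08

G is at the origin; GH is horizontal with |GH| = 38.5 and H on the −x side, so H = (-38.50, 0.000). A1 meets GH tangentially, so NH is at right angles to GH, so N = H + (0, -12.1) = (-38.50, -12.10). On A1, H sits at bearing 90° from N; a 100° counterclockwise sweep puts Q at bearing 190°, so Q = N + 12.1·(cos 190°, sin 190°) = (-50.42, -14.20). A1 meets QL tangentially, so NQ is at right angles to QL, so QL runs along (−sin 190°, cos 190°); with |QL| = 35.4, L = (-44.27, -49.06). Then |GL| = |L − G| = 66.08.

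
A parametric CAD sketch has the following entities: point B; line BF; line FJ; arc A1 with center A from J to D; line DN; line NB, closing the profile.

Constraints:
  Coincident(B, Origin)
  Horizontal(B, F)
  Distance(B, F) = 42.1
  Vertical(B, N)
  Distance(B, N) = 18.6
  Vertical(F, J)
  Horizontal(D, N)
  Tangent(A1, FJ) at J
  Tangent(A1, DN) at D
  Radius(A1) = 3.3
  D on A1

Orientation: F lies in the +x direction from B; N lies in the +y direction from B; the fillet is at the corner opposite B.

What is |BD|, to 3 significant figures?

43.0

The virtual corner opposite B is at (42.1, 18.6). Tangency of A1 to FJ means the radius AJ is perpendicular to FJ and A1 meets DN tangentially, so AD is at right angles to DN, with radius 3.3, so the center A sits 3.3 in from both sides at A = (38.8, 15.3). That places the tangent points at J = (42.1, 15.3) on FJ and D = (38.8, 18.6) on DN. Then |BD| = |D − B| = 43.0.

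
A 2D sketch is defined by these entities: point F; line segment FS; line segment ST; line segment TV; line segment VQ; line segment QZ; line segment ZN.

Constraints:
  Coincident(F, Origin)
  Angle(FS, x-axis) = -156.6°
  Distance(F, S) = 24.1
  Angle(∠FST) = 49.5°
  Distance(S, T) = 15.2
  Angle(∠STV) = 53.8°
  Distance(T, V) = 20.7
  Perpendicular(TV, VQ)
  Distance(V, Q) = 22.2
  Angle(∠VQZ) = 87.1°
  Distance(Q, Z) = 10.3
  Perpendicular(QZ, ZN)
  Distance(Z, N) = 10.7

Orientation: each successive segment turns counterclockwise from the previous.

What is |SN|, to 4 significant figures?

2.352

∠VQZ = 87.1° gives QZ at -77.00° from the x-axis; with |QZ| = 10.3, Z = (-31.64, -9.808). QZ ⟂ ZN, so ZN runs at 13.00°; with |ZN| = 10.7, N = (-21.21, -7.401). Then |SN| = |N − S| = 2.352.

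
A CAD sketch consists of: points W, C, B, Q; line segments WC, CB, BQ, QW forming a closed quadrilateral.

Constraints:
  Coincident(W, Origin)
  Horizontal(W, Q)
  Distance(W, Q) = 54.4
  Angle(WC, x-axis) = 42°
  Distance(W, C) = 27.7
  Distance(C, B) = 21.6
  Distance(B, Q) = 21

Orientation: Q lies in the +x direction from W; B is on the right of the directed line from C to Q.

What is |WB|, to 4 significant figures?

33.45

Checks: |CB| = 21.60 ✓; |BQ| = 21.00 ✓.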